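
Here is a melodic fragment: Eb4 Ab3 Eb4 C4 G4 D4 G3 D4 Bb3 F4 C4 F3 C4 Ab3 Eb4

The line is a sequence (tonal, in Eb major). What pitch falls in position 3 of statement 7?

With 5-note cells, note 3 of each statement runs Eb4, D4, C4.
Carrying that down a 2nd forward: Bb3 → Ab3 → G3 → F3.

F3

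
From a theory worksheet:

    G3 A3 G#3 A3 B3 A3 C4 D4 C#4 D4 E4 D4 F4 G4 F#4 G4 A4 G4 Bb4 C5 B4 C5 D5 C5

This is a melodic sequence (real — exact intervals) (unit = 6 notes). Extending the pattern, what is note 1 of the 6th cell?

With 6-note cells, note 1 of each statement runs G3, C4, F4, Bb4.
Extending up a 4th: Eb5 → Ab5.

Ab5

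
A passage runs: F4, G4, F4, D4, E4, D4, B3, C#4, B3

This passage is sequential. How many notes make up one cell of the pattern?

3

There are 9 notes; a 3-note unit gives 3 cells:
F4 G4 F4 | D4 E4 D4 | B3 C#4 B3
That's a consistent down a 3rd shift per cell, and no other grouping gives one.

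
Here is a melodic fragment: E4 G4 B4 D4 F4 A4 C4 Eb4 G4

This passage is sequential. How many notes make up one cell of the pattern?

3

There are 9 notes; a 3-note unit gives 3 cells:
E4 G4 B4 | D4 F4 A4 | C4 Eb4 G4
Every group is a transposition down a 2nd of the one before; no shorter unit works.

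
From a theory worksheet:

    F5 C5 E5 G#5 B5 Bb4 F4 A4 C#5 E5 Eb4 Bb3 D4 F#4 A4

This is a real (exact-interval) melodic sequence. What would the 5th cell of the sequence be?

The 5-note cells begin on F5, Bb4, Eb4 — each down a 5th from the last.
Continuing the starts: Ab3 → Db3.
From Db3 the exact shape gives Db3 Ab2 C3 E3 G3.

Db3 Ab2 C3 E3 G3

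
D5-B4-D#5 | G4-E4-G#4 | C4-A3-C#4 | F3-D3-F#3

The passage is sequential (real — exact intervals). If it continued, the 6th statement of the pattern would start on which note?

Unit = 3 notes; the statements start on D5, G4, C4, F3, moving down a 5th each time.
Extending the heads down a 5th: Bb2 → Eb2.

Eb2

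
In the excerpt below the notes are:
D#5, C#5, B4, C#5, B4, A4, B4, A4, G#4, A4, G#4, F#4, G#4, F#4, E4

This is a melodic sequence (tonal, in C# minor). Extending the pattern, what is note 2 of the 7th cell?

Grouping in 3s, the 2nd note of each cell is C#5, B4, A4, G#4, F#4.
Extending down a 2nd: E4 → D#4.

D#4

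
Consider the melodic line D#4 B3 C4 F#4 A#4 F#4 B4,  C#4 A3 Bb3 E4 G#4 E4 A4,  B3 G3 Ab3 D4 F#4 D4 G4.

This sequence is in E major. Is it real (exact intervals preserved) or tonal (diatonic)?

Each cell has the same semitone pattern (-4, 1, 6, 4, -4, 5) — intervals are preserved exactly.
And C4 lies outside E major, so the sequence is real rather than tonal.

real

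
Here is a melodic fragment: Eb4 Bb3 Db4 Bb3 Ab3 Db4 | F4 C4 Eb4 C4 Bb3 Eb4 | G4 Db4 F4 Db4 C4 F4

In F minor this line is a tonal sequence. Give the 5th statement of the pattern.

Unit = 6 notes; the statements start on Eb4, F4, G4, moving up a 2nd each time.
Carrying on: Ab4 → Bb4.
From Bb4 the diatonic shape gives Bb4 F4 Ab4 F4 Eb4 Ab4.

Bb4 F4 Ab4 F4 Eb4 Ab4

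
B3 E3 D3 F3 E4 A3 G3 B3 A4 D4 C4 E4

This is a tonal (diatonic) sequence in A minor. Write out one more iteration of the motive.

D5 G4 F4 A4

Unit = 4 notes; the statements start on B3, E4, A4, moving up a 4th each time.
Statement 4 starts on D5 and keeps the same diatonic contour: D5 G4 F4 A4.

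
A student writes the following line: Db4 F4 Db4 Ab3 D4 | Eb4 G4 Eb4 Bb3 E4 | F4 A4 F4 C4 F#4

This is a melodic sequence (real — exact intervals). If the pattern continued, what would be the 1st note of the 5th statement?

A4

Grouping in 5s, the 1st note of each cell is Db4, Eb4, F4.
Each moves up a 2nd. Continuing: G4 → A4.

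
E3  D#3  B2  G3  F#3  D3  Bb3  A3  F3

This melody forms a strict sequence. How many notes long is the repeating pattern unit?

3

Try groups of 3 (3 cells in 9 notes):
E3 D#3 B2 | G3 F#3 D3 | Bb3 A3 F3
That's a consistent up a 3rd shift per cell, and no other grouping gives one.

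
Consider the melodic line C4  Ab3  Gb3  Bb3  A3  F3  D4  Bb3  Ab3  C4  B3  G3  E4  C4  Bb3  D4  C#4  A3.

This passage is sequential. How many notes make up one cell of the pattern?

6

18 notes total. Splitting into 3 groups of 6:
C4 Ab3 Gb3 Bb3 A3 F3 | D4 Bb3 Ab3 C4 B3 G3 | E4 C4 Bb3 D4 C#4 A3
Every group is a transposition up a 2nd of the one before; no shorter unit works.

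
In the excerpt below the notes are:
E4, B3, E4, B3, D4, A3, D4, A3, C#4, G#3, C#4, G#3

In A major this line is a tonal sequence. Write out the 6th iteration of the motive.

G#3 D3 G#3 D3

Taking 4-note groups, the heads are E4, D4, C#4: the pattern moves down a 2nd.
Continuing the starts: B3 → A3 → G#3.
Statement 6 starts on G#3 and keeps the same diatonic contour: G#3 D3 G#3 D3.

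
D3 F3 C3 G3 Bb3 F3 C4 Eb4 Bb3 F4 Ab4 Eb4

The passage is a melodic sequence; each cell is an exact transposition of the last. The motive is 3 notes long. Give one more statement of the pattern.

The 3-note cells begin on D3, G3, C4, F4 — each up a 4th from the last.
From Bb4 the exact shape gives Bb4 Db5 Ab4.

Bb4 Db5 Ab4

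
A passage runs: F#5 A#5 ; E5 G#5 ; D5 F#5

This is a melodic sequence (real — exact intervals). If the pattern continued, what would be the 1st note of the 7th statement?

Grouping in 2s, the 1st note of each cell is F#5, E5, D5.
Carrying that down a 2nd forward: C5 → Bb4 → Ab4 → Gb4.

Gb4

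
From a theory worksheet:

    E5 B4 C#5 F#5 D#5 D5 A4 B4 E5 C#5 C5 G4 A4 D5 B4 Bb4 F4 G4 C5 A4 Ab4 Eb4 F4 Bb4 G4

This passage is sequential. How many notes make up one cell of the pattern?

5

Try groups of 5 (5 cells in 25 notes):
E5 B4 C#5 F#5 D#5 | D5 A4 B4 E5 C#5 | C5 G4 A4 D5 B4 | Bb4 F4 G4 C5 A4 | Ab4 Eb4 F4 Bb4 G4
That's a consistent down a 2nd shift per cell, and no other grouping gives one.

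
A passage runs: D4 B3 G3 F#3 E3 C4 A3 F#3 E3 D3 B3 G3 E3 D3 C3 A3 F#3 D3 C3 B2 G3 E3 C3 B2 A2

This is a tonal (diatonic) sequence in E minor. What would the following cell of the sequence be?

F#3 D3 B2 A2 G2

Unit = 5 notes; the statements start on D4, C4, B3, A3, G3, moving down a 2nd each time.
So cell 6 is F#3 D3 B2 A2 G2.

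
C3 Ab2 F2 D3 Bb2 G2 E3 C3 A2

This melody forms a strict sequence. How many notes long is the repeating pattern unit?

There are 9 notes; a 3-note unit gives 3 cells:
C3 Ab2 F2 | D3 Bb2 G2 | E3 C3 A2
Every group is a transposition up a 2nd of the one before; no shorter unit works.

3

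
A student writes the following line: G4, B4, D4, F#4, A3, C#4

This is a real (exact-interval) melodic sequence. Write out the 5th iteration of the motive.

B2 D#3

With a 2-note motive the entries are G4, D4, A3, each down a 4th from the previous.
Carrying on: E3 → B2.
From B2 the exact shape gives B2 D#3.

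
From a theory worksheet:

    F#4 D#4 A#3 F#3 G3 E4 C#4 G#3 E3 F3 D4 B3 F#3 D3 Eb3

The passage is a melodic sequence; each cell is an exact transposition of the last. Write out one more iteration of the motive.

The 5-note cells begin on F#4, E4, D4 — each down a 2nd from the last.
So cell 4 is C4 A3 E3 C3 Db3.

C4 A3 E3 C3 Db3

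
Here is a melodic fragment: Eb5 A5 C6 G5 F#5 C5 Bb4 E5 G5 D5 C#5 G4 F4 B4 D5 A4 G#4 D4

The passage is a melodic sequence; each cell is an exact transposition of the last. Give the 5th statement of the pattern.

G3 C#4 E4 B3 A#3 E3

With a 6-note motive the entries are Eb5, Bb4, F4, each down a 4th from the previous.
Carrying on: C4 → G3.
Statement 5 starts on G3 and keeps the same exact contour: G3 C#4 E4 B3 A#3 E3.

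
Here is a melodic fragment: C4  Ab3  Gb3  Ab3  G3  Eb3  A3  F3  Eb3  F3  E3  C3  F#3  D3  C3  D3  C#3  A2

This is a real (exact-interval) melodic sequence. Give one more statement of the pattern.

D#3 B2 A2 B2 A#2 F#2

Taking 6-note groups, the heads are C4, A3, F#3: the pattern moves down a 3rd.
From D#3 the exact shape gives D#3 B2 A2 B2 A#2 F#2.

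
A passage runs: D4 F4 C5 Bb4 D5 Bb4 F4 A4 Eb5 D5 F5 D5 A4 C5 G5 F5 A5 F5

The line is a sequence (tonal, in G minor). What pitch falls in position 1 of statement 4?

C5

The unit is 6 notes. Position-1 pitches of the 3 shown cells: D4, F4, A4.
Each moves up a 3rd; the next is C5.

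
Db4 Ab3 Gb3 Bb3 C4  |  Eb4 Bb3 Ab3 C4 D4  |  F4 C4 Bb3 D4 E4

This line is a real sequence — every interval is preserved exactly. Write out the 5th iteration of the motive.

Taking 5-note groups, the heads are Db4, Eb4, F4: the pattern moves up a 2nd.
Extending up a 2nd: G4 → A4.
Statement 5 starts on A4 and keeps the same exact contour: A4 E4 D4 F#4 G#4.

A4 E4 D4 F#4 G#4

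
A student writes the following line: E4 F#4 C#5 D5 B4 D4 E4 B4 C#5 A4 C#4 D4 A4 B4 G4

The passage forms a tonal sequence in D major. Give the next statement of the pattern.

Unit = 5 notes; the statements start on E4, D4, C#4, moving down a 2nd each time.
Statement 4 starts on B3 and keeps the same diatonic contour: B3 C#4 G4 A4 F#4.

B3 C#4 G4 A4 F#4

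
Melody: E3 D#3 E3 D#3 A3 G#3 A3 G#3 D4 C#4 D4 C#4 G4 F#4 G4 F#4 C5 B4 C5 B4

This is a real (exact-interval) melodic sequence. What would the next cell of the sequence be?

Unit = 4 notes; the statements start on E3, A3, D4, G4, C5, moving up a 4th each time.
From F5 the exact shape gives F5 E5 F5 E5.

F5 E5 F5 E5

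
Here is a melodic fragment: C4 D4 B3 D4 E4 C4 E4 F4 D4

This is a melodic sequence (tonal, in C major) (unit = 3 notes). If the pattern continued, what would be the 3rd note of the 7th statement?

With 3-note cells, note 3 of each statement runs B3, C4, D4.
Each moves up a 2nd. Continuing: E4 → F4 → G4 → A4.

A4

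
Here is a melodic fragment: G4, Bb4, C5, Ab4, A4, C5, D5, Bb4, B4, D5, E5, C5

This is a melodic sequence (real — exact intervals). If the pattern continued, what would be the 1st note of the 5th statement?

Grouping in 4s, the 1st note of each cell is G4, A4, B4.
Each moves up a 2nd. Continuing: C#5 → D#5.

D#5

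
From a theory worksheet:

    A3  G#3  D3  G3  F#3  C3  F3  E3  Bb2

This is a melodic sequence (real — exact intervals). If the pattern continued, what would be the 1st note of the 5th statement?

With 3-note cells, note 1 of each statement runs A3, G3, F3.
Each moves down a 2nd. Continuing: Eb3 → Db3.

Db3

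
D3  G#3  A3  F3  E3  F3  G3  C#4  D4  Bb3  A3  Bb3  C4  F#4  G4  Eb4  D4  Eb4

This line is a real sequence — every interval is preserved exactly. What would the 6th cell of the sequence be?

The 6-note cells begin on D3, G3, C4 — each up a 4th from the last.
Continuing the starts: F4 → Bb4 → Eb5.
Statement 6 starts on Eb5 and keeps the same exact contour: Eb5 A5 Bb5 Gb5 F5 Gb5.

Eb5 A5 Bb5 Gb5 F5 Gb5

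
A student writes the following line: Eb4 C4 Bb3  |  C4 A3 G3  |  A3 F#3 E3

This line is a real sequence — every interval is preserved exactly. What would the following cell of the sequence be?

F#3 D#3 C#3

The 3-note cells begin on Eb4, C4, A3 — each down a 3rd from the last.
Statement 4 starts on F#3 and keeps the same exact contour: F#3 D#3 C#3.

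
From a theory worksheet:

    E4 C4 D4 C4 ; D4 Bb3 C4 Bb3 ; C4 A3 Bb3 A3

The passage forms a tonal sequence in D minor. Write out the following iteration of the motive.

Taking 4-note groups, the heads are E4, D4, C4: the pattern moves down a 2nd.
So cell 4 is Bb3 G3 A3 G3.

Bb3 G3 A3 G3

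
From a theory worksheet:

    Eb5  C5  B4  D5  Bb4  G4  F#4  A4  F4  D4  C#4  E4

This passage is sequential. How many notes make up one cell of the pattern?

4

12 notes total. Splitting into 3 groups of 4:
Eb5 C5 B4 D5 | Bb4 G4 F#4 A4 | F4 D4 C#4 E4
That's a consistent down a 4th shift per cell, and no other grouping gives one.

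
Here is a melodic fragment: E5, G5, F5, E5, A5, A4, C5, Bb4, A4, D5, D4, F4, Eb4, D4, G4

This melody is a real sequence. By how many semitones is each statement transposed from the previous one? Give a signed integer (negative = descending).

With a 5-note motive the entries are E5, A4, D4, each down a 5th from the previous.
Counting half-steps from E5 to A4: -7.

-7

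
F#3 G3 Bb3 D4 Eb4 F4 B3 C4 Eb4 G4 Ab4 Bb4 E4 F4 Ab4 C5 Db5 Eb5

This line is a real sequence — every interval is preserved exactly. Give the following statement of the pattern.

A4 Bb4 Db5 F5 Gb5 Ab5

Taking 6-note groups, the heads are F#3, B3, E4: the pattern moves up a 4th.
From A4 the exact shape gives A4 Bb4 Db5 F5 Gb5 Ab5.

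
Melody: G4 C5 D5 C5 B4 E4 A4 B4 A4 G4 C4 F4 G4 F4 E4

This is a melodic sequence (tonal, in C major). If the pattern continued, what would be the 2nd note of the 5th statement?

B3

Grouping in 5s, the 2nd note of each cell is C5, A4, F4.
Extending down a 3rd: D4 → B3.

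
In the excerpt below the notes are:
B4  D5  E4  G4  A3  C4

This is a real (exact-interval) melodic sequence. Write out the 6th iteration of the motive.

C2 Eb2

The 2-note cells begin on B4, E4, A3 — each down a 5th from the last.
Extending down a 5th: D3 → G2 → C2.
Statement 6 starts on C2 and keeps the same exact contour: C2 Eb2.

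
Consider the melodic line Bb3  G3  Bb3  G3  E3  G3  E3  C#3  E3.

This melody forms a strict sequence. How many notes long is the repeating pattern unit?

There are 9 notes; a 3-note unit gives 3 cells:
Bb3 G3 Bb3 | G3 E3 G3 | E3 C#3 E3
Each cell is the previous one down a 3rd — so the unit is 3 notes.

3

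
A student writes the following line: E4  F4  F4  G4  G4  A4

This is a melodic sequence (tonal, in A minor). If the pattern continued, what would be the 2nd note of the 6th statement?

Grouping in 2s, the 2nd note of each cell is F4, G4, A4.
Extending up a 2nd: B4 → C5 → D5.

D5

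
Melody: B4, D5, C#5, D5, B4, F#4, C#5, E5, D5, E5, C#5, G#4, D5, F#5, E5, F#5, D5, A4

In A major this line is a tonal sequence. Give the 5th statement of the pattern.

F#5 A5 G#5 A5 F#5 C#5

With a 6-note motive the entries are B4, C#5, D5, each up a 2nd from the previous.
Extending up a 2nd: E5 → F#5.
So cell 5 is F#5 A5 G#5 A5 F#5 C#5.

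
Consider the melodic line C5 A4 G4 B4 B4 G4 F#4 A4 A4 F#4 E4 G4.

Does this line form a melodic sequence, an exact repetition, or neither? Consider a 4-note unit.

sequence

Each 4-note cell is the previous one transposed down a 2nd.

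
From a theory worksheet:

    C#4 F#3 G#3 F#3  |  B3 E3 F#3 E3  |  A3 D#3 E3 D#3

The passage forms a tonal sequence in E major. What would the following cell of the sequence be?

With a 4-note motive the entries are C#4, B3, A3, each down a 2nd from the previous.
So cell 4 is G#3 C#3 D#3 C#3.

G#3 C#3 D#3 C#3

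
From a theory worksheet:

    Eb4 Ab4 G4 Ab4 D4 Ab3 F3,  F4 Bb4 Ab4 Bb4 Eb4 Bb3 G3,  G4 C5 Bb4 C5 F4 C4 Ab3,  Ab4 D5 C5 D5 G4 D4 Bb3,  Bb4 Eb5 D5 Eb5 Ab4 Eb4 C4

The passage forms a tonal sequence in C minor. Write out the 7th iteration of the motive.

With a 7-note motive the entries are Eb4, F4, G4, Ab4, Bb4, each up a 2nd from the previous.
Carrying on: C5 → D5.
So cell 7 is D5 G5 F5 G5 C5 G4 Eb4.

D5 G5 F5 G5 C5 G4 Eb4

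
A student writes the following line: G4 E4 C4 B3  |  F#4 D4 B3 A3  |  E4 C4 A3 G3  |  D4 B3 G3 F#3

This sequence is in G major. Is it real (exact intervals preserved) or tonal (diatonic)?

tonal

Every note is diatonic to G major.
Cell 1 has -3 semitones from note 1 to 2, but cell 2 has -4 — the interval quality changes while the contour stays the same, which is the hallmark of a tonal sequence.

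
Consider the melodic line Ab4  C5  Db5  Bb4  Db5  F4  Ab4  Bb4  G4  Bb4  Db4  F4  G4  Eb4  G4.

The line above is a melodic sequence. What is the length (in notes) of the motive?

There are 15 notes; a 5-note unit gives 3 cells:
Ab4 C5 Db5 Bb4 Db5 | F4 Ab4 Bb4 G4 Bb4 | Db4 F4 G4 Eb4 G4
Each cell is the previous one down a 3rd — so the unit is 5 notes.

5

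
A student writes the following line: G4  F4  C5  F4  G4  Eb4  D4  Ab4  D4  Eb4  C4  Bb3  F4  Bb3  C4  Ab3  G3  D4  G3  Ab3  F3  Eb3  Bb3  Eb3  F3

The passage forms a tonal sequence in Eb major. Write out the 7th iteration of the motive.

Bb2 Ab2 Eb3 Ab2 Bb2

Taking 5-note groups, the heads are G4, Eb4, C4, Ab3, F3: the pattern moves down a 3rd.
Continuing the starts: D3 → Bb2.
So cell 7 is Bb2 Ab2 Eb3 Ab2 Bb2.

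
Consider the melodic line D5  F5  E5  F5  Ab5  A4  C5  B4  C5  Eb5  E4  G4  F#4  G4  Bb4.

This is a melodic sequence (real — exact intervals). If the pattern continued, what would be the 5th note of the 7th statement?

Grouping in 5s, the 5th note of each cell is Ab5, Eb5, Bb4.
Each moves down a 4th. Continuing: F4 → C4 → G3 → D3.

D3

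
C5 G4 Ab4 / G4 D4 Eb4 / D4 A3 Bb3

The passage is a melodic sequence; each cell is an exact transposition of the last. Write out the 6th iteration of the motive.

Taking 3-note groups, the heads are C5, G4, D4: the pattern moves down a 4th.
Extending down a 4th: A3 → E3 → B2.
Statement 6 starts on B2 and keeps the same exact contour: B2 F#2 G2.

B2 F#2 G2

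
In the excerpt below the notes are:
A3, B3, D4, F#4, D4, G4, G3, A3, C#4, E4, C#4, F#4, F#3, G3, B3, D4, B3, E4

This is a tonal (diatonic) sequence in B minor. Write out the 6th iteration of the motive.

Taking 6-note groups, the heads are A3, G3, F#3: the pattern moves down a 2nd.
Carrying on: E3 → D3 → C#3.
From C#3 the diatonic shape gives C#3 D3 F#3 A3 F#3 B3.

C#3 D3 F#3 A3 F#3 B3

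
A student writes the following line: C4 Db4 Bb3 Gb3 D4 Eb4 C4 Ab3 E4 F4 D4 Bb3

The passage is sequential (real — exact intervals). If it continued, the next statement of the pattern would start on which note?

With a 4-note motive the entries are C4, D4, E4, each up a 2nd from the previous.
The next head, up a 2nd from E4, is F#4.

F#4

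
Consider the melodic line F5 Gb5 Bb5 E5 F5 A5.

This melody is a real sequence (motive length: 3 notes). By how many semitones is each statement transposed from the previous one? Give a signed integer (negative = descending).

The 3-note cells begin on F5, E5 — each down a 2nd from the last.
F5→E5 is 76 − 77 = -1 semitones.

-1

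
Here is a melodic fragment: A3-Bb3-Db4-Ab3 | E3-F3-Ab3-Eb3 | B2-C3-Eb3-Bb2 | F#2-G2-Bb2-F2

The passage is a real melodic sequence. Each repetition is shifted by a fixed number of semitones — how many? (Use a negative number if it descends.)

-5

Unit = 4 notes; the statements start on A3, E3, B2, F#2, moving down a 4th each time.
A3→E3 is 52 − 57 = -5 semitones.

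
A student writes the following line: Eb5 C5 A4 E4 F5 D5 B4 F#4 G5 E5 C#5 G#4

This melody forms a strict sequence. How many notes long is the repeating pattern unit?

12 notes total. Splitting into 3 groups of 4:
Eb5 C5 A4 E4 | F5 D5 B4 F#4 | G5 E5 C#5 G#4
Every group is a transposition up a 2nd of the one before; no shorter unit works.

4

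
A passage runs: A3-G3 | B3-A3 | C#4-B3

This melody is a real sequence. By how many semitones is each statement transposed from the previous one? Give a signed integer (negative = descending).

2

Unit = 2 notes; the statements start on A3, B3, C#4, moving up a 2nd each time.
A3→B3 is 59 − 57 = 2 semitones.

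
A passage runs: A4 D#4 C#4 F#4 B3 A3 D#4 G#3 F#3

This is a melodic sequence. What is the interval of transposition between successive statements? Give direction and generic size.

down a 3rd

Taking 3-note groups, the heads are A4, F#4, D#4: the pattern moves down a 3rd.
From A4 to F#4: down a 3rd.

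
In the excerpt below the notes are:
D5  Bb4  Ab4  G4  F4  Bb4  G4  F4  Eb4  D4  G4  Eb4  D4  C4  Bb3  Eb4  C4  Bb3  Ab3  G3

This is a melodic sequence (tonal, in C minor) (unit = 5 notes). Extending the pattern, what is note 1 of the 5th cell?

Grouping in 5s, the 1st note of each cell is D5, Bb4, G4, Eb4.
One more down a 3rd gives C4.

C4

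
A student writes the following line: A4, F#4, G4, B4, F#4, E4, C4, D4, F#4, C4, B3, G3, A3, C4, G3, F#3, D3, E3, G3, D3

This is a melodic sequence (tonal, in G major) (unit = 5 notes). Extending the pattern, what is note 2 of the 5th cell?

With 5-note cells, note 2 of each statement runs F#4, C4, G3, D3.
Each moves down a 4th; the next is A2.

A2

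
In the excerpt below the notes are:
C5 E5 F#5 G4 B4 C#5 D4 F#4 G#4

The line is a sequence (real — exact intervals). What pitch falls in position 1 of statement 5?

E3

Grouping in 3s, the 1st note of each cell is C5, G4, D4.
Extending down a 4th: A3 → E3.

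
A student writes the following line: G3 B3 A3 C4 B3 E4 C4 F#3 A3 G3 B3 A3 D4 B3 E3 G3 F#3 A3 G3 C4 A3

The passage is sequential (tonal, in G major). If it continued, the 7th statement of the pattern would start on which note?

A2

The 7-note cells begin on G3, F#3, E3 — each down a 2nd from the last.
Continuing: D3 → C3 → B2 → A2. Statement 7 starts on A2.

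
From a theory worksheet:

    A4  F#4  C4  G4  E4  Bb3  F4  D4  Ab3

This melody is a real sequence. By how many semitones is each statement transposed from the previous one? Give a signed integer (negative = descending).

-2

Taking 3-note groups, the heads are A4, G4, F4: the pattern moves down a 2nd.
A4→G4 is 67 − 69 = -2 semitones.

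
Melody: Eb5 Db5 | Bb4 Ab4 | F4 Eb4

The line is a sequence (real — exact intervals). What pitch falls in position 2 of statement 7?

G2

Grouping in 2s, the 2nd note of each cell is Db5, Ab4, Eb4.
Extending down a 4th: Bb3 → F3 → C3 → G2.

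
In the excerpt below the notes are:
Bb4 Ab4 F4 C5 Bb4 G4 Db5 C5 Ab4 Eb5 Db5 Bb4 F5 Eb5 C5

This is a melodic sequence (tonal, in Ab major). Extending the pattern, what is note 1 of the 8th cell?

Bb5

With 3-note cells, note 1 of each statement runs Bb4, C5, Db5, Eb5, F5.
Carrying that up a 2nd forward: G5 → Ab5 → Bb5.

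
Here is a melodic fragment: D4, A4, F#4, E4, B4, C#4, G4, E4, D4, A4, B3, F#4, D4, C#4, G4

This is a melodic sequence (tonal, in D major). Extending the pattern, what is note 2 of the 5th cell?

Grouping in 5s, the 2nd note of each cell is A4, G4, F#4.
Each moves down a 2nd. Continuing: E4 → D4.

D4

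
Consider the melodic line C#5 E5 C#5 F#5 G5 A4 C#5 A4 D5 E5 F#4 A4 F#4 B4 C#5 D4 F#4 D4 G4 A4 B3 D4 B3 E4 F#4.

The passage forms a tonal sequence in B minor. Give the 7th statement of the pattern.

The 5-note cells begin on C#5, A4, F#4, D4, B3 — each down a 3rd from the last.
Continuing the starts: G3 → E3.
From E3 the diatonic shape gives E3 G3 E3 A3 B3.

E3 G3 E3 A3 B3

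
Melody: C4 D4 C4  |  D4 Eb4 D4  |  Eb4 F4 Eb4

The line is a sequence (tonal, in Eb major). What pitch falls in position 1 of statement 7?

Bb4

Grouping in 3s, the 1st note of each cell is C4, D4, Eb4.
Carrying that up a 2nd forward: F4 → G4 → Ab4 → Bb4.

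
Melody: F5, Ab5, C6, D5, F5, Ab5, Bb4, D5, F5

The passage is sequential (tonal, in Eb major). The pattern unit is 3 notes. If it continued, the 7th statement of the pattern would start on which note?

Ab3

Unit = 3 notes; the statements start on F5, D5, Bb4, moving down a 3rd each time.
Extending the heads down a 3rd: G4 → Eb4 → C4 → Ab3.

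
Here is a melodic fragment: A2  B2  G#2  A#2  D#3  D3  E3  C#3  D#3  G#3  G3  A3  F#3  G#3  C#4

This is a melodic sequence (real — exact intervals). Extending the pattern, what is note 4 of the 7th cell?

Grouping in 5s, the 4th note of each cell is A#2, D#3, G#3.
Extending up a 4th: C#4 → F#4 → B4 → E5.

E5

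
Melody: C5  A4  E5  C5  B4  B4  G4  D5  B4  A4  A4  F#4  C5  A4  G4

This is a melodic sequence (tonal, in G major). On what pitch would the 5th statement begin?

F#4

Unit = 5 notes; the statements start on C5, B4, A4, moving down a 2nd each time.
Extending the heads down a 2nd: G4 → F#4.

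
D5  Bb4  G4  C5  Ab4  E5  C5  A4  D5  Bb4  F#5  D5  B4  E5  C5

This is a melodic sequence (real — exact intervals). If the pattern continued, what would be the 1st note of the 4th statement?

Grouping in 5s, the 1st note of each cell is D5, E5, F#5.
One more up a 2nd gives G#5.

G#5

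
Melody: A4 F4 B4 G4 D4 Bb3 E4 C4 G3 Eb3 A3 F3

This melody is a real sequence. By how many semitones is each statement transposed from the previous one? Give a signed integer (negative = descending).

Taking 4-note groups, the heads are A4, D4, G3: the pattern moves down a 5th.
A4 to D4 spans -7 semitones.

-7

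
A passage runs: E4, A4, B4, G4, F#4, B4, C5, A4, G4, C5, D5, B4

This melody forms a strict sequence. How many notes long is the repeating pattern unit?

Try groups of 4 (3 cells in 12 notes):
E4 A4 B4 G4 | F#4 B4 C5 A4 | G4 C5 D5 B4
That's a consistent up a 2nd shift per cell, and no other grouping gives one.

4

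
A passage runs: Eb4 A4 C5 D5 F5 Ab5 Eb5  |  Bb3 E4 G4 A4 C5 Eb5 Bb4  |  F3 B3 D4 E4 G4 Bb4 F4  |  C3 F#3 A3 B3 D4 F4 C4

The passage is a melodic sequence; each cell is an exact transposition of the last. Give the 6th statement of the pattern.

D2 G#2 B2 C#3 E3 G3 D3

With a 7-note motive the entries are Eb4, Bb3, F3, C3, each down a 4th from the previous.
Continuing the starts: G2 → D2.
So cell 6 is D2 G#2 B2 C#3 E3 G3 D3.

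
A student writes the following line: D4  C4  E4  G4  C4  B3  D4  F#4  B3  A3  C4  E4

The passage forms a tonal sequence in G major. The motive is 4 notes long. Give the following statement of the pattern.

A3 G3 B3 D4

Taking 4-note groups, the heads are D4, C4, B3: the pattern moves down a 2nd.
So cell 4 is A3 G3 B3 D4.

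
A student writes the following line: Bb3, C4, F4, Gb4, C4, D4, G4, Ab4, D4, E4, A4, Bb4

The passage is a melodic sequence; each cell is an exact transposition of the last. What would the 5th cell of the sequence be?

F#4 G#4 C#5 D5

Taking 4-note groups, the heads are Bb3, C4, D4: the pattern moves up a 2nd.
Extending up a 2nd: E4 → F#4.
From F#4 the exact shape gives F#4 G#4 C#5 D5.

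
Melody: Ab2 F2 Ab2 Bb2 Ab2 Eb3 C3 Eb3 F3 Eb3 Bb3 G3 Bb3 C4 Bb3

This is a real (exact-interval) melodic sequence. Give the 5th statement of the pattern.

Taking 5-note groups, the heads are Ab2, Eb3, Bb3: the pattern moves up a 5th.
Continuing the starts: F4 → C5.
From C5 the exact shape gives C5 A4 C5 D5 C5.

C5 A4 C5 D5 C5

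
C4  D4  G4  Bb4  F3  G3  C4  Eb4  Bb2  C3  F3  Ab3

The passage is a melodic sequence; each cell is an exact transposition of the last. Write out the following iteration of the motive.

Unit = 4 notes; the statements start on C4, F3, Bb2, moving down a 5th each time.
So cell 4 is Eb2 F2 Bb2 Db3.

Eb2 F2 Bb2 Db3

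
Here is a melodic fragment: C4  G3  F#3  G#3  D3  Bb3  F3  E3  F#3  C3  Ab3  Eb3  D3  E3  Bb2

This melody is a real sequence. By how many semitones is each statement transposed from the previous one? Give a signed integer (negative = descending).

With a 5-note motive the entries are C4, Bb3, Ab3, each down a 2nd from the previous.
C4 to Bb3 spans -2 semitones.

-2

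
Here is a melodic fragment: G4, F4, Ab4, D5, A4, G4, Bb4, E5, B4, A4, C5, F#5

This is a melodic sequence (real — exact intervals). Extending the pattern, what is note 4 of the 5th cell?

A#5

The unit is 4 notes. Position-4 pitches of the 3 shown cells: D5, E5, F#5.
Carrying that up a 2nd forward: G#5 → A#5.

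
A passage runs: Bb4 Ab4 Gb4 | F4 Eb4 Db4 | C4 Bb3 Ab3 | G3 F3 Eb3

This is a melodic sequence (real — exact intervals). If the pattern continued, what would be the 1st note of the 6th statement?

A2

With 3-note cells, note 1 of each statement runs Bb4, F4, C4, G3.
Carrying that down a 4th forward: D3 → A2.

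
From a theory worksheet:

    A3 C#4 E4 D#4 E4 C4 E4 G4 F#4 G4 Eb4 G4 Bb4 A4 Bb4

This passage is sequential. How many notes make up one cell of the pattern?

5

15 notes total. Splitting into 3 groups of 5:
A3 C#4 E4 D#4 E4 | C4 E4 G4 F#4 G4 | Eb4 G4 Bb4 A4 Bb4
That's a consistent up a 3rd shift per cell, and no other grouping gives one.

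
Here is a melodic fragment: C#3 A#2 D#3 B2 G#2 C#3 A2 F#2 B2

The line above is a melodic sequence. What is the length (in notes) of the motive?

There are 9 notes; a 3-note unit gives 3 cells:
C#3 A#2 D#3 | B2 G#2 C#3 | A2 F#2 B2
Each cell is the previous one down a 2nd — so the unit is 3 notes.

3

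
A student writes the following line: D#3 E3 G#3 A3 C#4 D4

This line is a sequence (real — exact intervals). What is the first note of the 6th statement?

E5

The 2-note cells begin on D#3, G#3, C#4 — each up a 4th from the last.
Continuing: F#4 → B4 → E5. Statement 6 starts on E5.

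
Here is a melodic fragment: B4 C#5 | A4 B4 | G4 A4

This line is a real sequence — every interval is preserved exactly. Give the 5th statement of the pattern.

Eb4 F4

Taking 2-note groups, the heads are B4, A4, G4: the pattern moves down a 2nd.
Continuing the starts: F4 → Eb4.
From Eb4 the exact shape gives Eb4 F4.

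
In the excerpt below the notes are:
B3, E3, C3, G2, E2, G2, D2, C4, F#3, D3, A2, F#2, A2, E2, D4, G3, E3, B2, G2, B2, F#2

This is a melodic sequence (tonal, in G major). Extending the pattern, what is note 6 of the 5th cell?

The unit is 7 notes. Position-6 pitches of the 3 shown cells: G2, A2, B2.
Each moves up a 2nd. Continuing: C3 → D3.

D3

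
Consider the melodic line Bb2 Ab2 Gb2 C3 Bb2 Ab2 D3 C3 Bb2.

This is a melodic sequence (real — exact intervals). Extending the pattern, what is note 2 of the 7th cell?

G#3

Grouping in 3s, the 2nd note of each cell is Ab2, Bb2, C3.
Extending up a 2nd: D3 → E3 → F#3 → G#3.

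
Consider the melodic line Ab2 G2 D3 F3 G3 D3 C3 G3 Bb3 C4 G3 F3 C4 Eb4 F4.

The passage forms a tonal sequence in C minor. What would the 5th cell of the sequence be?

F4 Eb4 Bb4 D5 Eb5

Taking 5-note groups, the heads are Ab2, D3, G3: the pattern moves up a 4th.
Continuing the starts: C4 → F4.
So cell 5 is F4 Eb4 Bb4 D5 Eb5.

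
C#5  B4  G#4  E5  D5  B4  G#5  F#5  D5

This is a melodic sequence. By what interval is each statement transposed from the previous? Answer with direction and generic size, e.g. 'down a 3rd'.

Unit = 3 notes; the statements start on C#5, E5, G#5, moving up a 3rd each time.
C#5 to E5 is up a 3rd.

up a 3rd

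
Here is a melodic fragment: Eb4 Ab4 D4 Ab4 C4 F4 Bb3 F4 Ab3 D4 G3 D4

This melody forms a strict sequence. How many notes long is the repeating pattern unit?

Try groups of 4 (3 cells in 12 notes):
Eb4 Ab4 D4 Ab4 | C4 F4 Bb3 F4 | Ab3 D4 G3 D4
Every group is a transposition down a 3rd of the one before; no shorter unit works.

4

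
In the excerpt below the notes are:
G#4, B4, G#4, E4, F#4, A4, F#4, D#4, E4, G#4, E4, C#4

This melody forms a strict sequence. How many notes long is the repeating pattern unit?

4

12 notes total. Splitting into 3 groups of 4:
G#4 B4 G#4 E4 | F#4 A4 F#4 D#4 | E4 G#4 E4 C#4
That's a consistent down a 2nd shift per cell, and no other grouping gives one.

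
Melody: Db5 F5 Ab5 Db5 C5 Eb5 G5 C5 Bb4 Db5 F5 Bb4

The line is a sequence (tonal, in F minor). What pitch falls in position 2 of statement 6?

Ab4

Grouping in 4s, the 2nd note of each cell is F5, Eb5, Db5.
Each moves down a 2nd. Continuing: C5 → Bb4 → Ab4.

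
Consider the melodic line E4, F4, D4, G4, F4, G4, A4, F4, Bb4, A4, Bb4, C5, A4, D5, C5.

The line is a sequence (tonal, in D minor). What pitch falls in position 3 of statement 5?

Grouping in 5s, the 3rd note of each cell is D4, F4, A4.
Each moves up a 3rd. Continuing: C5 → E5.

E5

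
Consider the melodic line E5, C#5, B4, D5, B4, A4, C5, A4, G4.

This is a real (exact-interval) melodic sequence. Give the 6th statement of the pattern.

The 3-note cells begin on E5, D5, C5 — each down a 2nd from the last.
Carrying on: Bb4 → Ab4 → Gb4.
So cell 6 is Gb4 Eb4 Db4.

Gb4 Eb4 Db4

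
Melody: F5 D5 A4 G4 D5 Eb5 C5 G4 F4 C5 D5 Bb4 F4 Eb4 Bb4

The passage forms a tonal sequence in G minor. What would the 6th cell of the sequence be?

With a 5-note motive the entries are F5, Eb5, D5, each down a 2nd from the previous.
Carrying on: C5 → Bb4 → A4.
So cell 6 is A4 F4 C4 Bb3 F4.

A4 F4 C4 Bb3 F4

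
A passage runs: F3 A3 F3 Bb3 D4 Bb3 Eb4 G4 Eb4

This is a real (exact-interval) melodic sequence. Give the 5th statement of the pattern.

Unit = 3 notes; the statements start on F3, Bb3, Eb4, moving up a 4th each time.
Carrying on: Ab4 → Db5.
So cell 5 is Db5 F5 Db5.

Db5 F5 Db5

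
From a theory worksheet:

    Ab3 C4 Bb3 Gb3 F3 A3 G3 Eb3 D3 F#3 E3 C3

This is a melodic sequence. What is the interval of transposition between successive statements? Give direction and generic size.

down a 3rd

The 4-note cells begin on Ab3, F3, D3 — each down a 3rd from the last.
From Ab3 to F3: down a 3rd.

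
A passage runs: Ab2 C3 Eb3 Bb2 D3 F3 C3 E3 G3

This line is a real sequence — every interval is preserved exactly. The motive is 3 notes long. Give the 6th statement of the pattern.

With a 3-note motive the entries are Ab2, Bb2, C3, each up a 2nd from the previous.
Extending up a 2nd: D3 → E3 → F#3.
So cell 6 is F#3 A#3 C#4.

F#3 A#3 C#4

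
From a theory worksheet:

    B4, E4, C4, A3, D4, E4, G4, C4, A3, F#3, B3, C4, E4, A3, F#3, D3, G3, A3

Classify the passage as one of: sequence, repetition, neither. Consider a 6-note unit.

Each 6-note cell is the previous one transposed down a 3rd.

sequence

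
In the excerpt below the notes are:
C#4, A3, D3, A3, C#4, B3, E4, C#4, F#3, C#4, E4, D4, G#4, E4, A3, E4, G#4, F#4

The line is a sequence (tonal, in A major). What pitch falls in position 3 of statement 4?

C#4

With 6-note cells, note 3 of each statement runs D3, F#3, A3.
One more up a 3rd gives C#4.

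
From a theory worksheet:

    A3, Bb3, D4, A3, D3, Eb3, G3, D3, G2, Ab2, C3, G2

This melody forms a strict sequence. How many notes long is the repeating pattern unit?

4

12 notes total. Splitting into 3 groups of 4:
A3 Bb3 D4 A3 | D3 Eb3 G3 D3 | G2 Ab2 C3 G2
Each cell is the previous one down a 5th — so the unit is 4 notes.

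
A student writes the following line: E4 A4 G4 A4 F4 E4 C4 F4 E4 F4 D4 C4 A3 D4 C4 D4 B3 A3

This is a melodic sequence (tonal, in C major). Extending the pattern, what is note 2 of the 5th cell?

G3

With 6-note cells, note 2 of each statement runs A4, F4, D4.
Extending down a 3rd: B3 → G3.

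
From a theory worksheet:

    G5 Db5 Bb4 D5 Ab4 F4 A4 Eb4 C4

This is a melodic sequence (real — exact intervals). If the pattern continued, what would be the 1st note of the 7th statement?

With 3-note cells, note 1 of each statement runs G5, D5, A4.
Each moves down a 4th. Continuing: E4 → B3 → F#3 → C#3.

C#3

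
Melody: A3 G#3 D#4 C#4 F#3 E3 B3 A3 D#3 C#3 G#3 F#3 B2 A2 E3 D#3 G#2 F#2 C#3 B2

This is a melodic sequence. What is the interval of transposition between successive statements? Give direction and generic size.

Taking 4-note groups, the heads are A3, F#3, D#3, B2, G#2: the pattern moves down a 3rd.
From A3 to F#3: down a 3rd.

down a 3rd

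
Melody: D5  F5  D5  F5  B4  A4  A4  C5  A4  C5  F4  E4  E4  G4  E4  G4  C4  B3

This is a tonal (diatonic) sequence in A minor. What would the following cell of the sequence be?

With a 6-note motive the entries are D5, A4, E4, each down a 4th from the previous.
So cell 4 is B3 D4 B3 D4 G3 F3.

B3 D4 B3 D4 G3 F3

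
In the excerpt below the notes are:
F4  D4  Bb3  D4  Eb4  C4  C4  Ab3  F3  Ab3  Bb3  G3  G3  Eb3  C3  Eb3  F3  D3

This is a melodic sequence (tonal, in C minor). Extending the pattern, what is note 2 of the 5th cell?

Grouping in 6s, the 2nd note of each cell is D4, Ab3, Eb3.
Carrying that down a 4th forward: Bb2 → F2.

F2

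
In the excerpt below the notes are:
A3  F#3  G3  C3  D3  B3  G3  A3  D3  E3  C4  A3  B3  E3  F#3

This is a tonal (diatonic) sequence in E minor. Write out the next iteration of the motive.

Taking 5-note groups, the heads are A3, B3, C4: the pattern moves up a 2nd.
So cell 4 is D4 B3 C4 F#3 G3.

D4 B3 C4 F#3 G3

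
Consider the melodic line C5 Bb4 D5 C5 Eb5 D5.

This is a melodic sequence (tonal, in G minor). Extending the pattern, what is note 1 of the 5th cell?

G5

The unit is 2 notes. Position-1 pitches of the 3 shown cells: C5, D5, Eb5.
Carrying that up a 2nd forward: F5 → G5.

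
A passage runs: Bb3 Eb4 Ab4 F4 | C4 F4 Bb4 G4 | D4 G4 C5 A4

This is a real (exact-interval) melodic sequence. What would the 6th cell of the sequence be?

G#4 C#5 F#5 D#5

With a 4-note motive the entries are Bb3, C4, D4, each up a 2nd from the previous.
Extending up a 2nd: E4 → F#4 → G#4.
So cell 6 is G#4 C#5 F#5 D#5.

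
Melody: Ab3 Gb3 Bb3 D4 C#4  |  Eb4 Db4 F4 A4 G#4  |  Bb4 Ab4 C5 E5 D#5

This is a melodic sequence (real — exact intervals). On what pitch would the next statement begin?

With a 5-note motive the entries are Ab3, Eb4, Bb4, each up a 5th from the previous.
One more step up a 5th gives F5.

F5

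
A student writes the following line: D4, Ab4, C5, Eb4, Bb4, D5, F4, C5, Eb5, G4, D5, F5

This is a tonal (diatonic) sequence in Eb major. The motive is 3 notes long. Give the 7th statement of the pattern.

Unit = 3 notes; the statements start on D4, Eb4, F4, G4, moving up a 2nd each time.
Continuing the starts: Ab4 → Bb4 → C5.
So cell 7 is C5 G5 Bb5.

C5 G5 Bb5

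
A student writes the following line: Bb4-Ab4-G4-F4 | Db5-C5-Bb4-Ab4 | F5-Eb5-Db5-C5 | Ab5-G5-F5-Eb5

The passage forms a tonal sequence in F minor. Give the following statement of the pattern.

The 4-note cells begin on Bb4, Db5, F5, Ab5 — each up a 3rd from the last.
So cell 5 is C6 Bb5 Ab5 G5.

C6 Bb5 Ab5 G5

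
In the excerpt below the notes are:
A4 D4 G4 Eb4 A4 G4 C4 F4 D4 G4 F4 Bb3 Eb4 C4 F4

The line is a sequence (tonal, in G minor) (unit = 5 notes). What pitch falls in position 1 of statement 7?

Bb3

The unit is 5 notes. Position-1 pitches of the 3 shown cells: A4, G4, F4.
Carrying that down a 2nd forward: Eb4 → D4 → C4 → Bb3.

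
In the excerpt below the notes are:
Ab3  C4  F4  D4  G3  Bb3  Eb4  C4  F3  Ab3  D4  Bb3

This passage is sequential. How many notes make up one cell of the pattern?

4

12 notes total. Splitting into 3 groups of 4:
Ab3 C4 F4 D4 | G3 Bb3 Eb4 C4 | F3 Ab3 D4 Bb3
That's a consistent down a 2nd shift per cell, and no other grouping gives one.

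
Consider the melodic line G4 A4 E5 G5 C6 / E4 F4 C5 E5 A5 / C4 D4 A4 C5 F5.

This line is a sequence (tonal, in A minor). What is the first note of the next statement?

A3

The 5-note cells begin on G4, E4, C4 — each down a 3rd from the last.
One more step down a 3rd gives A3.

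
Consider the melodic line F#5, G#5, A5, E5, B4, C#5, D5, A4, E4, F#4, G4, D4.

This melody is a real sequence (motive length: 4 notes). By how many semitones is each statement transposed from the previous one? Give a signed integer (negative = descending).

Unit = 4 notes; the statements start on F#5, B4, E4, moving down a 5th each time.
F#5→B4 is 71 − 78 = -7 semitones.

-7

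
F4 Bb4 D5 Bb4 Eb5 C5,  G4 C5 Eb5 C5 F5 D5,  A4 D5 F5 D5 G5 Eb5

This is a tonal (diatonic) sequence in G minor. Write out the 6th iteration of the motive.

D5 G5 Bb5 G5 C6 A5

Unit = 6 notes; the statements start on F4, G4, A4, moving up a 2nd each time.
Extending up a 2nd: Bb4 → C5 → D5.
From D5 the diatonic shape gives D5 G5 Bb5 G5 C6 A5.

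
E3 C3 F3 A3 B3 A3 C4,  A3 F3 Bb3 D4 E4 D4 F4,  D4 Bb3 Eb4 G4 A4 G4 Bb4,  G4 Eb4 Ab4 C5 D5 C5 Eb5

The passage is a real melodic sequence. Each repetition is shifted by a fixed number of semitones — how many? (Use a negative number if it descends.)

5

Taking 7-note groups, the heads are E3, A3, D4, G4: the pattern moves up a 4th.
E3 to A3 spans +5 semitones.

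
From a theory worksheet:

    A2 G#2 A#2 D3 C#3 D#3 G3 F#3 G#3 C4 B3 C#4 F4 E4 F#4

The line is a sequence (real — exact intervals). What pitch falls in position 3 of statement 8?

A5

With 3-note cells, note 3 of each statement runs A#2, D#3, G#3, C#4, F#4.
Each moves up a 4th. Continuing: B4 → E5 → A5.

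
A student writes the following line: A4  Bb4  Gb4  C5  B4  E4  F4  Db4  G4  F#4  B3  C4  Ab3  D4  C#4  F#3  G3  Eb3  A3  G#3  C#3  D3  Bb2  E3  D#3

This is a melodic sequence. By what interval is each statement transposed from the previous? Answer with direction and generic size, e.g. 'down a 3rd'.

Unit = 5 notes; the statements start on A4, E4, B3, F#3, C#3, moving down a 4th each time.
A4 to E4 is down a 4th.

down a 4th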